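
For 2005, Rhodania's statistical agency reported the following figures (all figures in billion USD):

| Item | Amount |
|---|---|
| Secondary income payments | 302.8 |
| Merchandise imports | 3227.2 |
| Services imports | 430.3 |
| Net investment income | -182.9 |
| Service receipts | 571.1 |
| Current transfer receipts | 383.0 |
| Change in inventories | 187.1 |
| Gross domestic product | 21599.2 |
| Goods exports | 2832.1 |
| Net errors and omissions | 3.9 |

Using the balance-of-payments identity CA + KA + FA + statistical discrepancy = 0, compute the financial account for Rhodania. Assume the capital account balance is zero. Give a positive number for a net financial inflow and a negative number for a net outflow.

353.1

Goods balance = 2832.1 - 3227.2 = -395.1
Services balance = 571.1 - 430.3 = 140.8
Trade balance (goods + services) = -395.1 + 140.8 = -254.3
Net primary income = -182.9
Net secondary income = 383.0 - 302.8 = 80.2
Current account = -254.3 + (-182.9) + 80.2 = -357.0
Financial account = -(-357.0 + 3.9) = 353.1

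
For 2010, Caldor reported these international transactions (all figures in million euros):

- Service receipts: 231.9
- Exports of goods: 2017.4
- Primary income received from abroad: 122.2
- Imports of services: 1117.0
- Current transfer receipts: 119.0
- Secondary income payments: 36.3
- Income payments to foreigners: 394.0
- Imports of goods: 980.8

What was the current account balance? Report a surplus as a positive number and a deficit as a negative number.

-37.6

Goods balance = 2017.4 - 980.8 = 1036.6
Services balance = 231.9 - 1117.0 = -885.1
Trade balance (goods + services) = 1036.6 + (-885.1) = 151.5
Net primary income = 122.2 - 394.0 = -271.8
Net secondary income = 119.0 - 36.3 = 82.7
Current account = 151.5 + (-271.8) + 82.7 = -37.6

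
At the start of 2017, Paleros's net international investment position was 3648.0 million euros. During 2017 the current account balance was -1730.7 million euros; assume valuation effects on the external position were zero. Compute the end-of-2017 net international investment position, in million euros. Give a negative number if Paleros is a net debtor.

1917.3

With no valuation effects, change in NIIP = current account = -1730.7
End-of-year NIIP = 3648.0 + (-1730.7) = 1917.3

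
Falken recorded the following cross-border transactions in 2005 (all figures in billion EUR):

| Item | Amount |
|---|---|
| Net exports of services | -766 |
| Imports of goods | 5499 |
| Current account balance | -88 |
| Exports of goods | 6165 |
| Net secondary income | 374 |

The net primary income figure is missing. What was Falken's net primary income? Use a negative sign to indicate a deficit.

-362

Current account = goods balance + services balance + net primary income + net secondary income
Sum of the known components = 274
Net primary income = CA - (known components) = -88 - 274 = -362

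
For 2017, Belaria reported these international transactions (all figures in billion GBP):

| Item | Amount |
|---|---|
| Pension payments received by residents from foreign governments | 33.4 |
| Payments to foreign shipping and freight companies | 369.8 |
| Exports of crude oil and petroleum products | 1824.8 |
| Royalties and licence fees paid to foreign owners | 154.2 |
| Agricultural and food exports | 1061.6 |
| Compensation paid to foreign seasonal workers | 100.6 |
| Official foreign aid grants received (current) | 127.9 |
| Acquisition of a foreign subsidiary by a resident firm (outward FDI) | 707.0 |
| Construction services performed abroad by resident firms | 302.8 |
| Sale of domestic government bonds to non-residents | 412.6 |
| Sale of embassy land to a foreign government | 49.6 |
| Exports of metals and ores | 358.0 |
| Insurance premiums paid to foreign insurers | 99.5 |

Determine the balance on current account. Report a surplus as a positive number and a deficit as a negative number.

2984.4

Goods: 1824.8 + 1061.6 + 358.0 = 3244.4
Services: -369.8 + 302.8 - 99.5 - 154.2 = -320.7
Primary income: -100.6
Secondary income: 33.4 + 127.9 = 161.3
Current account = 3244.4 + (-320.7) + (-100.6) + 161.3 = 2984.4
(Excluded from the current account — financial account: acquisition of a foreign subsidiary by a resident firm (outward FDI) 707.0, sale of domestic government bonds to non-residents 412.6; capital account: sale of embassy land to a foreign government 49.6.)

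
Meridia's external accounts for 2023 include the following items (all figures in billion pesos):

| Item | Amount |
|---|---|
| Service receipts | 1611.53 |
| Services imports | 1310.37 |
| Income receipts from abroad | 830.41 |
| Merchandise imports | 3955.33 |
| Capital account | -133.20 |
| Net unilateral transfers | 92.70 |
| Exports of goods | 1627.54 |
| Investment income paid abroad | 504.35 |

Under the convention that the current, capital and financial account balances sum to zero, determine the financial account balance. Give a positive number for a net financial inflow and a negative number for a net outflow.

1741.07

Goods balance = 1627.54 - 3955.33 = -2327.79
Services balance = 1611.53 - 1310.37 = 301.16
Trade balance (goods + services) = -2327.79 + 301.16 = -2026.63
Net primary income = 830.41 - 504.35 = 326.06
Net secondary income = 92.70
Current account = -2026.63 + 326.06 + 92.70 = -1607.87
Financial account = -(-1607.87 + (-133.20)) = 1741.07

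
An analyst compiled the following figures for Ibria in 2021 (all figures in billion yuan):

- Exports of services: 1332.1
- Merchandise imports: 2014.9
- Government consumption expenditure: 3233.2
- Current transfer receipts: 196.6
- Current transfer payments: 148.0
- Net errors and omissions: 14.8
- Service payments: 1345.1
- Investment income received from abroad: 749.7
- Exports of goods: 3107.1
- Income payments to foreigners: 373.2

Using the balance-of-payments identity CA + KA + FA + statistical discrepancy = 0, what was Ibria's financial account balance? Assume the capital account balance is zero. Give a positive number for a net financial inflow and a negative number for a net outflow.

-1519.1

Goods balance = 3107.1 - 2014.9 = 1092.2
Services balance = 1332.1 - 1345.1 = -13.0
Trade balance (goods + services) = 1092.2 + (-13.0) = 1079.2
Net primary income = 749.7 - 373.2 = 376.5
Net secondary income = 196.6 - 148.0 = 48.6
Current account = 1079.2 + 376.5 + 48.6 = 1504.3
Financial account = -(1504.3 + 14.8) = -1519.1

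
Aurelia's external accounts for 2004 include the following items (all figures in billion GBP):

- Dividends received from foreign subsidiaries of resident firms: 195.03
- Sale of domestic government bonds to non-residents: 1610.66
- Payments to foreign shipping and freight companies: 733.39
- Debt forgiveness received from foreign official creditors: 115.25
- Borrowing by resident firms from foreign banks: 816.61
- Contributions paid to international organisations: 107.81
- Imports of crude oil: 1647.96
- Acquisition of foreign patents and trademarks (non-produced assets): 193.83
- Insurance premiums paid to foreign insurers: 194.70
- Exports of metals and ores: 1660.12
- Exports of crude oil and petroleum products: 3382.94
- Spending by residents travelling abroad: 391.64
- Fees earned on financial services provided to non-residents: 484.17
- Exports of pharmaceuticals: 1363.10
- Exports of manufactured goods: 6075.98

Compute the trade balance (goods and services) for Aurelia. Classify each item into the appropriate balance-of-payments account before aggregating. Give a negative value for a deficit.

Goods: 6075.98 - 1647.96 + 1363.10 + 3382.94 + 1660.12 = 10834.18
Services: -733.39 - 391.64 - 194.70 + 484.17 = -835.56
Trade balance = 10834.18 + (-835.56) = 9998.62
(Excluded from the trade balance — primary income: dividends received from foreign subsidiaries of resident firms 195.03; financial account: sale of domestic government bonds to non-residents 1610.66, borrowing by resident firms from foreign banks 816.61; capital account: debt forgiveness received from foreign official creditors 115.25, acquisition of foreign patents and trademarks (non-produced assets) 193.83; secondary income: contributions paid to international organisations 107.81.)

9998.62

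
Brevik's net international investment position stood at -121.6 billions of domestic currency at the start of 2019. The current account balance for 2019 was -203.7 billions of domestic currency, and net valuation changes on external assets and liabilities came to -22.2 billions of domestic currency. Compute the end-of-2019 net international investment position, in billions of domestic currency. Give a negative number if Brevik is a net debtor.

-347.5

Change in NIIP = current account + net valuation change = -203.7 + (-22.2) = -225.9
End-of-year NIIP = -121.6 + (-225.9) = -347.5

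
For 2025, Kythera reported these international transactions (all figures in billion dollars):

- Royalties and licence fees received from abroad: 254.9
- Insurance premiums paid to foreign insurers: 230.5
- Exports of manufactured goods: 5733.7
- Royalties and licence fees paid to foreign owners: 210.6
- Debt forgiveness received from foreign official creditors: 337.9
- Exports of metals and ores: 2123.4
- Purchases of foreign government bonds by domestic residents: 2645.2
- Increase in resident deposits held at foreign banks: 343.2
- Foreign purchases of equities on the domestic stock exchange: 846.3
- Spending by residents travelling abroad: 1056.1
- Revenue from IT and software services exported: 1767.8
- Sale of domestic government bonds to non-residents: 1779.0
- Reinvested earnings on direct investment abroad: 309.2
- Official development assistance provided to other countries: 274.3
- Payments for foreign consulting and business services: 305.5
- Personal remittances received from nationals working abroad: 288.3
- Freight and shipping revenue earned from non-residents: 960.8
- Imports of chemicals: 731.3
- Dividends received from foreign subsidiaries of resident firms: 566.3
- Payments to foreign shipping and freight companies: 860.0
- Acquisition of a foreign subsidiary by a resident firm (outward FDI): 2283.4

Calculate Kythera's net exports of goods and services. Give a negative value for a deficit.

Goods: -731.3 + 5733.7 + 2123.4 = 7125.8
Services: -860.0 + 254.9 + 1767.8 - 1056.1 - 210.6 + 960.8 - 305.5 - 230.5 = 320.8
Trade balance = 7125.8 + 320.8 = 7446.6
(Excluded from the trade balance — capital account: debt forgiveness received from foreign official creditors 337.9; financial account: purchases of foreign government bonds by domestic residents 2645.2, increase in resident deposits held at foreign banks 343.2, foreign purchases of equities on the domestic stock exchange 846.3, sale of domestic government bonds to non-residents 1779.0, acquisition of a foreign subsidiary by a resident firm (outward FDI) 2283.4; primary income: reinvested earnings on direct investment abroad 309.2, dividends received from foreign subsidiaries of resident firms 566.3; secondary income: official development assistance provided to other countries 274.3, personal remittances received from nationals working abroad 288.3.)

7446.6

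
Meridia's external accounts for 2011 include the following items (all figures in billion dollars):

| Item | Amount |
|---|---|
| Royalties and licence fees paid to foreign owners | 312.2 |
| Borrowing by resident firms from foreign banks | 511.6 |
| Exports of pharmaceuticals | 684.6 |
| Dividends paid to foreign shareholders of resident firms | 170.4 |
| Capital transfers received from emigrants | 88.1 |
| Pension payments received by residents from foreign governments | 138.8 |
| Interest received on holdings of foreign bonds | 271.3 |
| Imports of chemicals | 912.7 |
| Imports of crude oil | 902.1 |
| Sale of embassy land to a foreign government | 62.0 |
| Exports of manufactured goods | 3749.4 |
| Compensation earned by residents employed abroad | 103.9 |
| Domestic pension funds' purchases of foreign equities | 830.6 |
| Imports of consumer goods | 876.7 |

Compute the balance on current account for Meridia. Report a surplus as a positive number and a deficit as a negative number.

1773.9

Goods: -902.1 - 912.7 + 684.6 + 3749.4 - 876.7 = 1742.5
Services: -312.2
Primary income: -170.4 + 271.3 + 103.9 = 204.8
Secondary income: 138.8
Current account = 1742.5 + (-312.2) + 204.8 + 138.8 = 1773.9
(Excluded from the current account — financial account: borrowing by resident firms from foreign banks 511.6, domestic pension funds' purchases of foreign equities 830.6; capital account: capital transfers received from emigrants 88.1, sale of embassy land to a foreign government 62.0.)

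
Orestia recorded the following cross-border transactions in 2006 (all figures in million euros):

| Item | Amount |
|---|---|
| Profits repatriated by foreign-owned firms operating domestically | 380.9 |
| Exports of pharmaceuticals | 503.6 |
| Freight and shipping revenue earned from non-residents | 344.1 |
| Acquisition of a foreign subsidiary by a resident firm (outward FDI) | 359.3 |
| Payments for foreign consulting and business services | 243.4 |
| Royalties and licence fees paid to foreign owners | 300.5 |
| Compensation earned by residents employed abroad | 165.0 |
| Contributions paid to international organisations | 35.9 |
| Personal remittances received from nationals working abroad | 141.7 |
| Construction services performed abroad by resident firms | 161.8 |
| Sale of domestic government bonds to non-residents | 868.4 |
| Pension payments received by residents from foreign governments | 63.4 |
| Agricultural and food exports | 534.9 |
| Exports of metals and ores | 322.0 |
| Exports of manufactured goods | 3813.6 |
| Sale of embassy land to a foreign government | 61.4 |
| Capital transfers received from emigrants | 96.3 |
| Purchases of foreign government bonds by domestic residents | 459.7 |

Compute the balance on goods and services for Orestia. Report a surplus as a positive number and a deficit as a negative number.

5136.1

Goods: 534.9 + 503.6 + 322.0 + 3813.6 = 5174.1
Services: 161.8 - 300.5 - 243.4 + 344.1 = -38.0
Trade balance = 5174.1 + (-38.0) = 5136.1
(Excluded from the trade balance — primary income: profits repatriated by foreign-owned firms operating domestically 380.9, compensation earned by residents employed abroad 165.0; financial account: acquisition of a foreign subsidiary by a resident firm (outward FDI) 359.3, sale of domestic government bonds to non-residents 868.4, purchases of foreign government bonds by domestic residents 459.7; secondary income: contributions paid to international organisations 35.9, personal remittances received from nationals working abroad 141.7, pension payments received by residents from foreign governments 63.4; capital account: sale of embassy land to a foreign government 61.4, capital transfers received from emigrants 96.3.)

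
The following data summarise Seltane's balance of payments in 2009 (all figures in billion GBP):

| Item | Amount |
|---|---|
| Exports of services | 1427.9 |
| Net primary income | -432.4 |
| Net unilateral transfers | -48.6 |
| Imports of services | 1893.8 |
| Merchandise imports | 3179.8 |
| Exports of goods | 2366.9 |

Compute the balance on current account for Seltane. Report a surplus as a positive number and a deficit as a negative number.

Goods balance = 2366.9 - 3179.8 = -812.9
Services balance = 1427.9 - 1893.8 = -465.9
Trade balance (goods + services) = -812.9 + (-465.9) = -1278.8
Net primary income = -432.4
Net secondary income = -48.6
Current account = -1278.8 + (-432.4) + (-48.6) = -1759.8

-1759.8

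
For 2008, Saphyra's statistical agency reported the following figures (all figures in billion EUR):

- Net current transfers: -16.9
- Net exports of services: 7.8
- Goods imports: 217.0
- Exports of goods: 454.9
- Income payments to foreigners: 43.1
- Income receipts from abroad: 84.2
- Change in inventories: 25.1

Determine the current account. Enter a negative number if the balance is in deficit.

Goods balance = 454.9 - 217.0 = 237.9
Services balance = 7.8
Trade balance (goods + services) = 237.9 + 7.8 = 245.7
Net primary income = 84.2 - 43.1 = 41.1
Net secondary income = -16.9
Current account = 245.7 + 41.1 + (-16.9) = 269.9

269.9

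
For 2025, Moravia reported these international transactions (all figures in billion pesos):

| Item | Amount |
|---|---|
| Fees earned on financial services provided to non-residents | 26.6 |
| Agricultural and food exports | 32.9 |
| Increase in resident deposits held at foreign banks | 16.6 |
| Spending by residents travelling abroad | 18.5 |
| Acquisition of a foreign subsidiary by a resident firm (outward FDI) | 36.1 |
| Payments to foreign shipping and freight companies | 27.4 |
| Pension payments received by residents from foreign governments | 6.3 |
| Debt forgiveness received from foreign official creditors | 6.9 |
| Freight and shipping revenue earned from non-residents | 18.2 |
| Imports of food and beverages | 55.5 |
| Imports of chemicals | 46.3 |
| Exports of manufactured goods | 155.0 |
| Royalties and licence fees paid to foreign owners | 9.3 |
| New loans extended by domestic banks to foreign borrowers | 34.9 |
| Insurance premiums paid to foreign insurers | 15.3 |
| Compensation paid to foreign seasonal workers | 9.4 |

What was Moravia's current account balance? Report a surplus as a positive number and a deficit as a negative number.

57.3

Goods: -46.3 + 32.9 + 155.0 - 55.5 = 86.1
Services: -15.3 + 18.2 - 18.5 - 27.4 + 26.6 - 9.3 = -25.7
Primary income: -9.4
Secondary income: 6.3
Current account = 86.1 + (-25.7) + (-9.4) + 6.3 = 57.3
(Excluded from the current account — financial account: increase in resident deposits held at foreign banks 16.6, acquisition of a foreign subsidiary by a resident firm (outward FDI) 36.1, new loans extended by domestic banks to foreign borrowers 34.9; capital account: debt forgiveness received from foreign official creditors 6.9.)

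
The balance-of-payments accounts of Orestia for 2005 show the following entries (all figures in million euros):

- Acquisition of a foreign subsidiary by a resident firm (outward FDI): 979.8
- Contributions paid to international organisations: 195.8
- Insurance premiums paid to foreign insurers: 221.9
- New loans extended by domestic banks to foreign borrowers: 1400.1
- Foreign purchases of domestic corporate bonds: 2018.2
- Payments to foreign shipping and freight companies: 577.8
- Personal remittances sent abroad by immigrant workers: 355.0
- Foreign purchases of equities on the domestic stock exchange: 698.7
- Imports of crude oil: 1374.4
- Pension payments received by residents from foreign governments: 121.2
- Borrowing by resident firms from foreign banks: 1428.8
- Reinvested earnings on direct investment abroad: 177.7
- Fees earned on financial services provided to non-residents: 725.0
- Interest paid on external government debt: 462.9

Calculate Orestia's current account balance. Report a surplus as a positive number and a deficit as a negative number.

Goods: -1374.4
Services: 725.0 - 221.9 - 577.8 = -74.7
Primary income: 177.7 - 462.9 = -285.2
Secondary income: 121.2 - 195.8 - 355.0 = -429.6
Current account = (-1374.4) + (-74.7) + (-285.2) + (-429.6) = -2163.9
(Excluded from the current account — financial account: acquisition of a foreign subsidiary by a resident firm (outward FDI) 979.8, new loans extended by domestic banks to foreign borrowers 1400.1, foreign purchases of domestic corporate bonds 2018.2, foreign purchases of equities on the domestic stock exchange 698.7, borrowing by resident firms from foreign banks 1428.8.)

-2163.9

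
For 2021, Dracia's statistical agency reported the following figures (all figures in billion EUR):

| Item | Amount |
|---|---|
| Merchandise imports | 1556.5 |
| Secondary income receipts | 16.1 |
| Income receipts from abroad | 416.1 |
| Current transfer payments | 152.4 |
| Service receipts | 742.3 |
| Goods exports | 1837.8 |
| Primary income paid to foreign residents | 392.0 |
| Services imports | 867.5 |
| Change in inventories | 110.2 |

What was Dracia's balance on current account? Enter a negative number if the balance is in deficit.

43.9

Goods balance = 1837.8 - 1556.5 = 281.3
Services balance = 742.3 - 867.5 = -125.2
Trade balance (goods + services) = 281.3 + (-125.2) = 156.1
Net primary income = 416.1 - 392.0 = 24.1
Net secondary income = 16.1 - 152.4 = -136.3
Current account = 156.1 + 24.1 + (-136.3) = 43.9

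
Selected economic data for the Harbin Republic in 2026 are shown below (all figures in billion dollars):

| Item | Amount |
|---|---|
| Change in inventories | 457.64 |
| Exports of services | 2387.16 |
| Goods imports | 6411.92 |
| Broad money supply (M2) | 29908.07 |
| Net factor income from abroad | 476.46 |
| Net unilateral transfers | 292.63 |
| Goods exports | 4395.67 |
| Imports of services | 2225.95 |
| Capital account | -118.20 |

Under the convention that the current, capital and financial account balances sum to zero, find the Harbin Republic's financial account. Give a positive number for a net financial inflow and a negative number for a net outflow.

Goods balance = 4395.67 - 6411.92 = -2016.25
Services balance = 2387.16 - 2225.95 = 161.21
Trade balance (goods + services) = -2016.25 + 161.21 = -1855.04
Net primary income = 476.46
Net secondary income = 292.63
Current account = -1855.04 + 476.46 + 292.63 = -1085.95
Financial account = -(-1085.95 + (-118.20)) = 1204.15

1204.15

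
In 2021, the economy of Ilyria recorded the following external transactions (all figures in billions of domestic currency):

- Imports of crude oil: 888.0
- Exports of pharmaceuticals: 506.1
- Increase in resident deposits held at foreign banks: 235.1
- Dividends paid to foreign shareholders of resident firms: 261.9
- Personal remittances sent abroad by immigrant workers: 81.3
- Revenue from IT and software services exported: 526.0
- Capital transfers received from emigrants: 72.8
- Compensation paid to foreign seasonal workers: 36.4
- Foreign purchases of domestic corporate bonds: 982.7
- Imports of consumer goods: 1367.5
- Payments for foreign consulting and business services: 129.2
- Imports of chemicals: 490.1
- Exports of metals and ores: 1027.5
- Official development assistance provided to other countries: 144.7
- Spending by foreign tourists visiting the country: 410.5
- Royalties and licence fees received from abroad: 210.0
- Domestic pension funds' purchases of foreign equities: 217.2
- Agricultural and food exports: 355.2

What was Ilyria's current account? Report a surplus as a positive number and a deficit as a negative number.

Goods: -1367.5 + 355.2 + 506.1 - 490.1 - 888.0 + 1027.5 = -856.8
Services: 410.5 + 526.0 - 129.2 + 210.0 = 1017.3
Primary income: -261.9 - 36.4 = -298.3
Secondary income: -144.7 - 81.3 = -226.0
Current account = (-856.8) + 1017.3 + (-298.3) + (-226.0) = -363.8
(Excluded from the current account — financial account: increase in resident deposits held at foreign banks 235.1, foreign purchases of domestic corporate bonds 982.7, domestic pension funds' purchases of foreign equities 217.2; capital account: capital transfers received from emigrants 72.8.)

-363.8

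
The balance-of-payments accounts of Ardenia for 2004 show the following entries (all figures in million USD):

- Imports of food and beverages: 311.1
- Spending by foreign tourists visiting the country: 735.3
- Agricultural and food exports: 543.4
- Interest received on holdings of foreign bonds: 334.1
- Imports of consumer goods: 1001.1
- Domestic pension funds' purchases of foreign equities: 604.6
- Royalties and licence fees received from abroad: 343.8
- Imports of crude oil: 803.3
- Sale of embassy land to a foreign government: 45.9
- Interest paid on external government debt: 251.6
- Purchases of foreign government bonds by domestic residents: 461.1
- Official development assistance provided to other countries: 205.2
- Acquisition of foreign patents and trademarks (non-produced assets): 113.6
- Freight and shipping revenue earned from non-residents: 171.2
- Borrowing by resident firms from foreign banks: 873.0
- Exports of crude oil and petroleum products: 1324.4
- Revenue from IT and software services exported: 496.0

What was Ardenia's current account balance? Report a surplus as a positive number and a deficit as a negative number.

Goods: -803.3 + 1324.4 - 311.1 + 543.4 - 1001.1 = -247.7
Services: 343.8 + 496.0 + 735.3 + 171.2 = 1746.3
Primary income: -251.6 + 334.1 = 82.5
Secondary income: -205.2
Current account = (-247.7) + 1746.3 + 82.5 + (-205.2) = 1375.9
(Excluded from the current account — financial account: domestic pension funds' purchases of foreign equities 604.6, purchases of foreign government bonds by domestic residents 461.1, borrowing by resident firms from foreign banks 873.0; capital account: sale of embassy land to a foreign government 45.9, acquisition of foreign patents and trademarks (non-produced assets) 113.6.)

1375.9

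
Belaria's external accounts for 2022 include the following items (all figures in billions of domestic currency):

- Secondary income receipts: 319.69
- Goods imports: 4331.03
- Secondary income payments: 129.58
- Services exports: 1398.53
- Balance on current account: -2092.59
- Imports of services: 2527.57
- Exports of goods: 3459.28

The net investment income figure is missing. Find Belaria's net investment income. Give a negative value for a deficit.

-281.91

Current account = goods balance + services balance + net primary income + net secondary income
Sum of the known components = -1810.68
Net investment income = CA - (known components) = -2092.59 - (-1810.68) = -281.91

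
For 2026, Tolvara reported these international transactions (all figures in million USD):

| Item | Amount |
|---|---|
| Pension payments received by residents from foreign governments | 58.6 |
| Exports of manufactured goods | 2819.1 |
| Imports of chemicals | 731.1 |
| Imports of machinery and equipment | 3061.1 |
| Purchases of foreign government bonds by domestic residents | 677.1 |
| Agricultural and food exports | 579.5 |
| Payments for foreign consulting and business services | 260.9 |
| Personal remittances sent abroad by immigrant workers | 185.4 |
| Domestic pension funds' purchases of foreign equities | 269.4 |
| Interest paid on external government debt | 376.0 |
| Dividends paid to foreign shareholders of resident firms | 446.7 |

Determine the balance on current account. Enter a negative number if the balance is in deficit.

Goods: -731.1 + 579.5 + 2819.1 - 3061.1 = -393.6
Services: -260.9
Primary income: -446.7 - 376.0 = -822.7
Secondary income: -185.4 + 58.6 = -126.8
Current account = (-393.6) + (-260.9) + (-822.7) + (-126.8) = -1604.0
(Excluded from the current account — financial account: purchases of foreign government bonds by domestic residents 677.1, domestic pension funds' purchases of foreign equities 269.4.)

-1604.0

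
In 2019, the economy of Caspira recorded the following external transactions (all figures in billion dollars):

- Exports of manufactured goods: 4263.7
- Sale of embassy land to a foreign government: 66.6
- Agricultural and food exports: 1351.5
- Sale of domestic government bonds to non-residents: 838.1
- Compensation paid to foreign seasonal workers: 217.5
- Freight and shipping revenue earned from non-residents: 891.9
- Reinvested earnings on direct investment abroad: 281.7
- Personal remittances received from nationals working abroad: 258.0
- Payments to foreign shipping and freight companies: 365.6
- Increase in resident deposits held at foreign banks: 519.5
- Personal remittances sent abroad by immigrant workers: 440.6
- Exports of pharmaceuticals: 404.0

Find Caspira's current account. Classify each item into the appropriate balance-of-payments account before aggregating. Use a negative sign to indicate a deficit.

Goods: 4263.7 + 404.0 + 1351.5 = 6019.2
Services: -365.6 + 891.9 = 526.3
Primary income: -217.5 + 281.7 = 64.2
Secondary income: 258.0 - 440.6 = -182.6
Current account = 6019.2 + 526.3 + 64.2 + (-182.6) = 6427.1
(Excluded from the current account — capital account: sale of embassy land to a foreign government 66.6; financial account: sale of domestic government bonds to non-residents 838.1, increase in resident deposits held at foreign banks 519.5.)

6427.1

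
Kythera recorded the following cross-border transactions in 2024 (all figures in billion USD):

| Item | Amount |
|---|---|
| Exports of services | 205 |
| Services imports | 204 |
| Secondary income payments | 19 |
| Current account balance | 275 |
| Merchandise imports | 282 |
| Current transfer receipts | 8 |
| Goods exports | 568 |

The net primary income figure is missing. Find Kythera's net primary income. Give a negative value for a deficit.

-1

Current account = goods balance + services balance + net primary income + net secondary income
Sum of the known components = 276
Net primary income = CA - (known components) = 275 - 276 = -1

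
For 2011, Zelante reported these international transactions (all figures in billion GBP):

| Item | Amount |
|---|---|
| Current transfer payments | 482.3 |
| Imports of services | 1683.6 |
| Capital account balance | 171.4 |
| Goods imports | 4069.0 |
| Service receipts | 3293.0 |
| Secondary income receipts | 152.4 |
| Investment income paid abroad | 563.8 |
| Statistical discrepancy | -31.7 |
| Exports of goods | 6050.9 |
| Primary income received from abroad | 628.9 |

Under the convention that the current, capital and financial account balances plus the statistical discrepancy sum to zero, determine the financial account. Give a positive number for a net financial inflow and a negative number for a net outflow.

Goods balance = 6050.9 - 4069.0 = 1981.9
Services balance = 3293.0 - 1683.6 = 1609.4
Trade balance (goods + services) = 1981.9 + 1609.4 = 3591.3
Net primary income = 628.9 - 563.8 = 65.1
Net secondary income = 152.4 - 482.3 = -329.9
Current account = 3591.3 + 65.1 + (-329.9) = 3326.5
Financial account = -(3326.5 + 171.4 + (-31.7)) = -3466.2

-3466.2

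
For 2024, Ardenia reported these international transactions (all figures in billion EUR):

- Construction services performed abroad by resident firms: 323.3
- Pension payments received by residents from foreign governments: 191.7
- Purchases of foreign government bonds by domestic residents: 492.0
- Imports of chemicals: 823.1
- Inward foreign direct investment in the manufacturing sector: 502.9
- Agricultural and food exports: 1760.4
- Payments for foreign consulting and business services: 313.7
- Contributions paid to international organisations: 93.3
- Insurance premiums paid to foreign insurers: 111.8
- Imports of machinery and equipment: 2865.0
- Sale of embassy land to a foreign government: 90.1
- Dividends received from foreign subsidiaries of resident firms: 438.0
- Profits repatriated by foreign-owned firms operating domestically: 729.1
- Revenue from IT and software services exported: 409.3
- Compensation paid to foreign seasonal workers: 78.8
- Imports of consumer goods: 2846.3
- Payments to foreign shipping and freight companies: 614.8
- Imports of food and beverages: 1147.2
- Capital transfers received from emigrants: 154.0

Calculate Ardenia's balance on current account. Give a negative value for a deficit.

Goods: 1760.4 - 2865.0 - 823.1 - 1147.2 - 2846.3 = -5921.2
Services: -313.7 - 111.8 + 323.3 - 614.8 + 409.3 = -307.7
Primary income: -729.1 - 78.8 + 438.0 = -369.9
Secondary income: 191.7 - 93.3 = 98.4
Current account = (-5921.2) + (-307.7) + (-369.9) + 98.4 = -6500.4
(Excluded from the current account — financial account: purchases of foreign government bonds by domestic residents 492.0, inward foreign direct investment in the manufacturing sector 502.9; capital account: sale of embassy land to a foreign government 90.1, capital transfers received from emigrants 154.0.)

-6500.4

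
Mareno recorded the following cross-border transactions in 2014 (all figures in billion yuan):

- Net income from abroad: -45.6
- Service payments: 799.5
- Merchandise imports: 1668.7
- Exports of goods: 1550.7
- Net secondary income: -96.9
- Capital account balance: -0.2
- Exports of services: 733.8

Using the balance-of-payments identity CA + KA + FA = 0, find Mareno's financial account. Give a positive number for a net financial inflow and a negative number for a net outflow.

Goods balance = 1550.7 - 1668.7 = -118.0
Services balance = 733.8 - 799.5 = -65.7
Trade balance (goods + services) = -118.0 + (-65.7) = -183.7
Net primary income = -45.6
Net secondary income = -96.9
Current account = -183.7 + (-45.6) + (-96.9) = -326.2
Financial account = -(-326.2 + (-0.2)) = 326.4

326.4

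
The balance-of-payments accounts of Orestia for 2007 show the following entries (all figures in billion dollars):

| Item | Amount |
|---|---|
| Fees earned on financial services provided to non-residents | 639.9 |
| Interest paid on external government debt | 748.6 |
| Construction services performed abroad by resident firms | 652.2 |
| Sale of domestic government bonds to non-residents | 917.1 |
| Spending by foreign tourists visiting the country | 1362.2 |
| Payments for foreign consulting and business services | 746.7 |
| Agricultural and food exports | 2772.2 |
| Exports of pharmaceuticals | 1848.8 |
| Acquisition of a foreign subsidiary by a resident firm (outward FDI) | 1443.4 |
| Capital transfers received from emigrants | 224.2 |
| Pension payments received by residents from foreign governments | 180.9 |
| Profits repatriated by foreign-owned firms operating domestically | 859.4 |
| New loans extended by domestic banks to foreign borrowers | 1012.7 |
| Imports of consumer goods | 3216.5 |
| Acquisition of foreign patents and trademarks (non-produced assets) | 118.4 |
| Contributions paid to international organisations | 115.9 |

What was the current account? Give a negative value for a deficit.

Goods: 2772.2 + 1848.8 - 3216.5 = 1404.5
Services: -746.7 + 639.9 + 1362.2 + 652.2 = 1907.6
Primary income: -748.6 - 859.4 = -1608.0
Secondary income: 180.9 - 115.9 = 65.0
Current account = 1404.5 + 1907.6 + (-1608.0) + 65.0 = 1769.1
(Excluded from the current account — financial account: sale of domestic government bonds to non-residents 917.1, acquisition of a foreign subsidiary by a resident firm (outward FDI) 1443.4, new loans extended by domestic banks to foreign borrowers 1012.7; capital account: capital transfers received from emigrants 224.2, acquisition of foreign patents and trademarks (non-produced assets) 118.4.)

1769.1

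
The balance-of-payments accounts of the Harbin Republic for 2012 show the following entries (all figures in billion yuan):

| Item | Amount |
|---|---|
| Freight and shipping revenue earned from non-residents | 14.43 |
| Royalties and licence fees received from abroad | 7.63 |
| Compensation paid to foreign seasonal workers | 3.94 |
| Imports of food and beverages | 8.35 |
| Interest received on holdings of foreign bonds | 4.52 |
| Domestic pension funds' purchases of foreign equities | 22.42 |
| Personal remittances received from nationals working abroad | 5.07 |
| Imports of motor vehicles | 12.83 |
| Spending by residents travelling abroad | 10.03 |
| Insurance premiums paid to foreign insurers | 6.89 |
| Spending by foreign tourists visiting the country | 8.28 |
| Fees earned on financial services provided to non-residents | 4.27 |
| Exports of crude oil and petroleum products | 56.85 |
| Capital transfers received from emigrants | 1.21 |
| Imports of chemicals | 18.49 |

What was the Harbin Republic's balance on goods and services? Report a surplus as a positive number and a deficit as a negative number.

Goods: 56.85 - 18.49 - 8.35 - 12.83 = 17.18
Services: -10.03 + 4.27 - 6.89 + 8.28 + 7.63 + 14.43 = 17.69
Trade balance = 17.18 + 17.69 = 34.87
(Excluded from the trade balance — primary income: compensation paid to foreign seasonal workers 3.94, interest received on holdings of foreign bonds 4.52; financial account: domestic pension funds' purchases of foreign equities 22.42; secondary income: personal remittances received from nationals working abroad 5.07; capital account: capital transfers received from emigrants 1.21.)

34.87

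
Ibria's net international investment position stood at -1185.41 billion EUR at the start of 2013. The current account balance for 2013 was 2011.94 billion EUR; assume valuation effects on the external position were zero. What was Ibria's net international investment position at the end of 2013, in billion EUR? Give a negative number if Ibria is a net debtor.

With no valuation effects, change in NIIP = current account = 2011.94
End-of-year NIIP = -1185.41 + 2011.94 = 826.53

826.53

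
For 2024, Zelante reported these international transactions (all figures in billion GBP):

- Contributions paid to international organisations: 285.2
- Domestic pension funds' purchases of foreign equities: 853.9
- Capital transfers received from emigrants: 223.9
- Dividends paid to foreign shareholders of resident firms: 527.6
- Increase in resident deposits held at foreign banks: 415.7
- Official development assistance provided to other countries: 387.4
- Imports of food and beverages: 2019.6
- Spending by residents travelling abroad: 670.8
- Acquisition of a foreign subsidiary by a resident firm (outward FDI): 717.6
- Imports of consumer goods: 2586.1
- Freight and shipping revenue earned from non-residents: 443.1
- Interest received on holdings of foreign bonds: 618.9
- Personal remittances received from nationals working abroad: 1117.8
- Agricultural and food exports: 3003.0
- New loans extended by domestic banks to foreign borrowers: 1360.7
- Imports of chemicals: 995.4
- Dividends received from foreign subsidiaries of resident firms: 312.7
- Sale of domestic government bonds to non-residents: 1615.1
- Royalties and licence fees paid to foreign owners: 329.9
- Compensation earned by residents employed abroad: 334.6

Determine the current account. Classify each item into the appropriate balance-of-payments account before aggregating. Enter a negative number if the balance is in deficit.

Goods: -995.4 - 2586.1 + 3003.0 - 2019.6 = -2598.1
Services: -329.9 - 670.8 + 443.1 = -557.6
Primary income: 312.7 + 618.9 + 334.6 - 527.6 = 738.6
Secondary income: -387.4 - 285.2 + 1117.8 = 445.2
Current account = (-2598.1) + (-557.6) + 738.6 + 445.2 = -1971.9
(Excluded from the current account — financial account: domestic pension funds' purchases of foreign equities 853.9, increase in resident deposits held at foreign banks 415.7, acquisition of a foreign subsidiary by a resident firm (outward FDI) 717.6, new loans extended by domestic banks to foreign borrowers 1360.7, sale of domestic government bonds to non-residents 1615.1; capital account: capital transfers received from emigrants 223.9.)

-1971.9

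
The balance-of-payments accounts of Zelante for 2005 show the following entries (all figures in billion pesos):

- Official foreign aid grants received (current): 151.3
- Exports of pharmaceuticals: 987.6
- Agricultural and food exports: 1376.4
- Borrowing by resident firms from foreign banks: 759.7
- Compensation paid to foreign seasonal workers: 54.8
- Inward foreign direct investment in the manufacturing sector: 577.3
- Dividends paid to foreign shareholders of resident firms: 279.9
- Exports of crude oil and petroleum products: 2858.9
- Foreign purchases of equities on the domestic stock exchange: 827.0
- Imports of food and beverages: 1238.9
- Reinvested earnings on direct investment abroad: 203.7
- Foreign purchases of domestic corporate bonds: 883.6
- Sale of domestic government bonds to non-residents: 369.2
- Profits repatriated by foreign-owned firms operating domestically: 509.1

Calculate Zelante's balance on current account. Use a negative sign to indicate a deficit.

3495.2

Goods: 987.6 + 1376.4 - 1238.9 + 2858.9 = 3984.0
Primary income: -54.8 - 279.9 - 509.1 + 203.7 = -640.1
Secondary income: 151.3
Current account = 3984.0 + (-640.1) + 151.3 = 3495.2
(Excluded from the current account — financial account: borrowing by resident firms from foreign banks 759.7, inward foreign direct investment in the manufacturing sector 577.3, foreign purchases of equities on the domestic stock exchange 827.0, foreign purchases of domestic corporate bonds 883.6, sale of domestic government bonds to non-residents 369.2.)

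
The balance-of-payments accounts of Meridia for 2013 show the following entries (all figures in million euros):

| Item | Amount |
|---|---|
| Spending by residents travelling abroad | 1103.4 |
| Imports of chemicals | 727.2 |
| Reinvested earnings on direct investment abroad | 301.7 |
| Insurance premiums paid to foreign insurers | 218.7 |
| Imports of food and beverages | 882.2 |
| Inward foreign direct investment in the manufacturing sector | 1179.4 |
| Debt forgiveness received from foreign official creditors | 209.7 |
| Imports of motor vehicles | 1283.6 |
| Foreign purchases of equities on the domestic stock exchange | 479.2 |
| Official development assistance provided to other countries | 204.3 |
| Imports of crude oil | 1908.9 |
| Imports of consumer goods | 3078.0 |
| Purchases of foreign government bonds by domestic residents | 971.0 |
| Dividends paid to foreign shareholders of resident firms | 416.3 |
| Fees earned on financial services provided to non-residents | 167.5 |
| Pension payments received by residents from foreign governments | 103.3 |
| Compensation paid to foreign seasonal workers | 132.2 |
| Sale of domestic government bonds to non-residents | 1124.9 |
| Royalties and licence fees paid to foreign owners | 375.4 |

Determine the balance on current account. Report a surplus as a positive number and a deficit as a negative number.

-9757.7

Goods: -1283.6 - 3078.0 - 1908.9 - 727.2 - 882.2 = -7879.9
Services: 167.5 - 375.4 - 218.7 - 1103.4 = -1530.0
Primary income: 301.7 - 416.3 - 132.2 = -246.8
Secondary income: 103.3 - 204.3 = -101.0
Current account = (-7879.9) + (-1530.0) + (-246.8) + (-101.0) = -9757.7
(Excluded from the current account — financial account: inward foreign direct investment in the manufacturing sector 1179.4, foreign purchases of equities on the domestic stock exchange 479.2, purchases of foreign government bonds by domestic residents 971.0, sale of domestic government bonds to non-residents 1124.9; capital account: debt forgiveness received from foreign official creditors 209.7.)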